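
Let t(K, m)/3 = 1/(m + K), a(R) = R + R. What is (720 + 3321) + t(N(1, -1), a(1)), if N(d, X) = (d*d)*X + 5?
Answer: 8083/2 ≈ 4041.5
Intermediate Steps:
a(R) = 2*R
N(d, X) = 5 + X*d**2 (N(d, X) = d**2*X + 5 = X*d**2 + 5 = 5 + X*d**2)
t(K, m) = 3/(K + m) (t(K, m) = 3/(m + K) = 3/(K + m))
(720 + 3321) + t(N(1, -1), a(1)) = (720 + 3321) + 3/((5 - 1*1**2) + 2*1) = 4041 + 3/((5 - 1*1) + 2) = 4041 + 3/((5 - 1) + 2) = 4041 + 3/(4 + 2) = 4041 + 3/6 = 4041 + 3*(1/6) = 4041 + 1/2 = 8083/2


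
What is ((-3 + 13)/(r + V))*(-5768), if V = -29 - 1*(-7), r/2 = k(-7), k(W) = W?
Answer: 14420/9 ≈ 1602.2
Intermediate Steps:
r = -14 (r = 2*(-7) = -14)
V = -22 (V = -29 + 7 = -22)
((-3 + 13)/(r + V))*(-5768) = ((-3 + 13)/(-14 - 22))*(-5768) = (10/(-36))*(-5768) = (10*(-1/36))*(-5768) = -5/18*(-5768) = 14420/9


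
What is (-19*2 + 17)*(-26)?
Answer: 546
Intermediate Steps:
(-19*2 + 17)*(-26) = (-38 + 17)*(-26) = -21*(-26) = 546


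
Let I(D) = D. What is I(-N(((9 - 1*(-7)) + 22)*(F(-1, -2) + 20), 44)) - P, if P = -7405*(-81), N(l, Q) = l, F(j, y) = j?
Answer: -600527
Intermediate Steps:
P = 599805
I(-N(((9 - 1*(-7)) + 22)*(F(-1, -2) + 20), 44)) - P = -((9 - 1*(-7)) + 22)*(-1 + 20) - 1*599805 = -((9 + 7) + 22)*19 - 599805 = -(16 + 22)*19 - 599805 = -38*19 - 599805 = -1*722 - 599805 = -722 - 599805 = -600527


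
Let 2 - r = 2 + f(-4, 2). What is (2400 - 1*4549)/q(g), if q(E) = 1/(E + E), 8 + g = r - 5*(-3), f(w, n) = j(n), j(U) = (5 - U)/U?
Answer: -23639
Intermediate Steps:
j(U) = (5 - U)/U
f(w, n) = (5 - n)/n
r = -3/2 (r = 2 - (2 + (5 - 1*2)/2) = 2 - (2 + (5 - 2)/2) = 2 - (2 + (1/2)*3) = 2 - (2 + 3/2) = 2 - 1*7/2 = 2 - 7/2 = -3/2 ≈ -1.5000)
g = 11/2 (g = -8 + (-3/2 - 5*(-3)) = -8 + (-3/2 + 15) = -8 + 27/2 = 11/2 ≈ 5.5000)
q(E) = 1/(2*E)
(2400 - 1*4549)/q(g) = (2400 - 1*4549)/((1/(2*(11/2)))) = (2400 - 4549)/(((1/2)*(2/11))) = -2149/1/11 = -2149*11 = -23639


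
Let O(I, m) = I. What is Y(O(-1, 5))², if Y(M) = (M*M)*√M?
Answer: -1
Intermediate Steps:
Y(M) = M^(5/2) (Y(M) = M²*√M = M^(5/2))
Y(O(-1, 5))² = ((-1)^(5/2))² = I² = -1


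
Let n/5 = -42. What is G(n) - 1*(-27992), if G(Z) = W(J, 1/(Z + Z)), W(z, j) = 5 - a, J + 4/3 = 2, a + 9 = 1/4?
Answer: 112023/4 ≈ 28006.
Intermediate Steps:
n = -210 (n = 5*(-42) = -210)
a = -35/4 (a = -9 + 1/4 = -35/4 ≈ -8.7500)
J = 2/3 (J = -4/3 + 2 = 2/3 ≈ 0.66667)
W(z, j) = 55/4 (W(z, j) = 5 - 1*(-35/4) = 5 + 35/4 = 55/4)
G(Z) = 55/4
G(n) - 1*(-27992) = 55/4 - 1*(-27992) = 55/4 + 27992 = 112023/4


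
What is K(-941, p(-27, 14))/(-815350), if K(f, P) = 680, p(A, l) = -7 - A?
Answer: -68/81535 ≈ -0.00083400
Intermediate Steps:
K(-941, p(-27, 14))/(-815350) = 680/(-815350) = 680*(-1/815350) = -68/81535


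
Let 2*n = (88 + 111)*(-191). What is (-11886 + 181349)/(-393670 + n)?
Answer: -48418/117907 ≈ -0.41065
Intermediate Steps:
n = -38009/2 (n = ((88 + 111)*(-191))/2 = (199*(-191))/2 = (½)*(-38009) = -38009/2 ≈ -19005.)
(-11886 + 181349)/(-393670 + n) = (-11886 + 181349)/(-393670 - 38009/2) = 169463/(-825349/2) = 169463*(-2/825349) = -48418/117907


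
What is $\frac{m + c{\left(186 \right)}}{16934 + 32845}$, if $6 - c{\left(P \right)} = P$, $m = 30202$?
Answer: $\frac{30022}{49779} \approx 0.60311$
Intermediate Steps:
$c{\left(P \right)} = 6 - P$
$\frac{m + c{\left(186 \right)}}{16934 + 32845} = \frac{30202 + \left(6 - 186\right)}{16934 + 32845} = \frac{30202 + \left(6 - 186\right)}{49779} = \left(30202 - 180\right) \frac{1}{49779} = 30022 \cdot \frac{1}{49779} = \frac{30022}{49779}$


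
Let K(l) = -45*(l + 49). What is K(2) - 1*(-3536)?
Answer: 1241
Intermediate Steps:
K(l) = -2205 - 45*l (K(l) = -45*(49 + l) = -2205 - 45*l)
K(2) - 1*(-3536) = (-2205 - 45*2) - 1*(-3536) = (-2205 - 90) + 3536 = -2295 + 3536 = 1241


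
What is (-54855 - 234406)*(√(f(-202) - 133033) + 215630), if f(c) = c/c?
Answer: -62373349430 - 578522*I*√33258 ≈ -6.2373e+10 - 1.055e+8*I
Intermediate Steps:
f(c) = 1
(-54855 - 234406)*(√(f(-202) - 133033) + 215630) = (-54855 - 234406)*(√(1 - 133033) + 215630) = -289261*(√(-133032) + 215630) = -289261*(2*I*√33258 + 215630) = -289261*(215630 + 2*I*√33258) = -62373349430 - 578522*I*√33258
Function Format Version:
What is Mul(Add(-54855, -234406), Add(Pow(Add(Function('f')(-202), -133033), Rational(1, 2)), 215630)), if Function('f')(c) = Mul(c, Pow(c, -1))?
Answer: Add(-62373349430, Mul(-578522, I, Pow(33258, Rational(1, 2)))) ≈ Add(-6.2373e+10, Mul(-1.0550e+8, I))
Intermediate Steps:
Function('f')(c) = 1
Mul(Add(-54855, -234406), Add(Pow(Add(Function('f')(-202), -133033), Rational(1, 2)), 215630)) = Mul(Add(-54855, -234406), Add(Pow(Add(1, -133033), Rational(1, 2)), 215630)) = Mul(-289261, Add(Pow(-133032, Rational(1, 2)), 215630)) = Mul(-289261, Add(Mul(2, I, Pow(33258, Rational(1, 2))), 215630)) = Mul(-289261, Add(215630, Mul(2, I, Pow(33258, Rational(1, 2))))) = Add(-62373349430, Mul(-578522, I, Pow(33258, Rational(1, 2))))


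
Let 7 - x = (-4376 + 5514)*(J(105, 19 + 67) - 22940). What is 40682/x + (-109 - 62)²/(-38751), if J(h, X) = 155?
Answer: -252207758345/334929246029 ≈ -0.75302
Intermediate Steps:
x = 25929337 (x = 7 - (-4376 + 5514)*(155 - 22940) = 7 - 1138*(-22785) = 7 - 1*(-25929330) = 7 + 25929330 = 25929337)
40682/x + (-109 - 62)²/(-38751) = 40682/25929337 + (-109 - 62)²/(-38751) = 40682*(1/25929337) + (-171)²*(-1/38751) = 40682/25929337 + 29241*(-1/38751) = 40682/25929337 - 9747/12917 = -252207758345/334929246029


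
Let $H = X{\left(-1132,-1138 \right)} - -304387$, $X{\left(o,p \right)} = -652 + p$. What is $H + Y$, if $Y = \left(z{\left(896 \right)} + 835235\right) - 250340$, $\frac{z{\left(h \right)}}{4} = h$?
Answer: $891076$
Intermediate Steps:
$z{\left(h \right)} = 4 h$
$Y = 588479$ ($Y = \left(4 \cdot 896 + 835235\right) - 250340 = \left(3584 + 835235\right) - 250340 = 838819 - 250340 = 588479$)
$H = 302597$ ($H = \left(-652 - 1138\right) - -304387 = -1790 + 304387 = 302597$)
$H + Y = 302597 + 588479 = 891076$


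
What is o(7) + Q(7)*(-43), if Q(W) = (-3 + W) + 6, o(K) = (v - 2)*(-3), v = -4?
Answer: -412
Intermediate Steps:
o(K) = 18 (o(K) = (-4 - 2)*(-3) = -6*(-3) = 18)
Q(W) = 3 + W
o(7) + Q(7)*(-43) = 18 + (3 + 7)*(-43) = 18 + 10*(-43) = 18 - 430 = -412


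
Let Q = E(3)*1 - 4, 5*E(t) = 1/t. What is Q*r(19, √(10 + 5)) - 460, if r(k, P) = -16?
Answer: -5956/15 ≈ -397.07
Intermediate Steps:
E(t) = 1/(5*t) (E(t) = (1/t)/5 = 1/(5*t))
Q = -59/15 (Q = ((⅕)/3)*1 - 4 = ((⅕)*(⅓))*1 - 4 = (1/15)*1 - 4 = 1/15 - 4 = -59/15 ≈ -3.9333)
Q*r(19, √(10 + 5)) - 460 = -59/15*(-16) - 460 = 944/15 - 460 = -5956/15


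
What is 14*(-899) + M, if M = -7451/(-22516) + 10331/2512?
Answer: -177903811701/14140048 ≈ -12582.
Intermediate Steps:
M = 62832427/14140048 (M = -7451*(-1/22516) + 10331*(1/2512) = 7451/22516 + 10331/2512 = 62832427/14140048 ≈ 4.4436)
14*(-899) + M = 14*(-899) + 62832427/14140048 = -12586 + 62832427/14140048 = -177903811701/14140048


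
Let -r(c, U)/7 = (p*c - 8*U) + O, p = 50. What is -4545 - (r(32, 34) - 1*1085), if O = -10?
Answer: 5766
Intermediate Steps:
r(c, U) = 70 - 350*c + 56*U (r(c, U) = -7*((50*c - 8*U) - 10) = -7*((-8*U + 50*c) - 10) = -7*(-10 - 8*U + 50*c) = 70 - 350*c + 56*U)
-4545 - (r(32, 34) - 1*1085) = -4545 - ((70 - 350*32 + 56*34) - 1*1085) = -4545 - ((70 - 11200 + 1904) - 1085) = -4545 - (-9226 - 1085) = -4545 - 1*(-10311) = -4545 + 10311 = 5766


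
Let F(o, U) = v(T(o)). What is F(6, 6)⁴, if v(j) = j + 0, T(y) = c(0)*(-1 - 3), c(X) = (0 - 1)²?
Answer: 256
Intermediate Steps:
c(X) = 1 (c(X) = (-1)² = 1)
T(y) = -4 (T(y) = 1*(-1 - 3) = 1*(-4) = -4)
v(j) = j
F(o, U) = -4
F(6, 6)⁴ = (-4)⁴ = 256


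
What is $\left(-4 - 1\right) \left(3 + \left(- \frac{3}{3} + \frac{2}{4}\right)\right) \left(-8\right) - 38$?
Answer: $62$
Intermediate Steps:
$\left(-4 - 1\right) \left(3 + \left(- \frac{3}{3} + \frac{2}{4}\right)\right) \left(-8\right) - 38 = - 5 \left(3 + \left(\left(-3\right) \frac{1}{3} + 2 \cdot \frac{1}{4}\right)\right) \left(-8\right) - 38 = - 5 \left(3 + \left(-1 + \frac{1}{2}\right)\right) \left(-8\right) - 38 = - 5 \left(3 - \frac{1}{2}\right) \left(-8\right) - 38 = \left(-5\right) \frac{5}{2} \left(-8\right) - 38 = \left(- \frac{25}{2}\right) \left(-8\right) - 38 = 100 - 38 = 62$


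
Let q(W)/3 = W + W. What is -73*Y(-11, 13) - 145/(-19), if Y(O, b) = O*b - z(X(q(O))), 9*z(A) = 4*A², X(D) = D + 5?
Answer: 22430482/171 ≈ 1.3117e+5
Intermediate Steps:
q(W) = 6*W (q(W) = 3*(W + W) = 3*(2*W) = 6*W)
X(D) = 5 + D
z(A) = 4*A²/9 (z(A) = (4*A²)/9 = 4*A²/9)
Y(O, b) = -4*(5 + 6*O)²/9 + O*b (Y(O, b) = O*b - 4*(5 + 6*O)²/9 = -4*(5 + 6*O)²/9 + O*b)
-73*Y(-11, 13) - 145/(-19) = -73*(-4*(5 + 6*(-11))²/9 - 11*13) - 145/(-19) = -73*(-4*(5 - 66)²/9 - 143) - 145*(-1/19) = -73*(-4/9*(-61)² - 143) + 145/19 = -73*(-4/9*3721 - 143) + 145/19 = -73*(-14884/9 - 143) + 145/19 = -73*(-16171/9) + 145/19 = 1180483/9 + 145/19 = 22430482/171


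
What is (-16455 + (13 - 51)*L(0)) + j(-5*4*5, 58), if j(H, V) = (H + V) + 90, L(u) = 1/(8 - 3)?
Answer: -82073/5 ≈ -16415.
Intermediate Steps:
L(u) = ⅕ (L(u) = 1/5 = ⅕)
j(H, V) = 90 + H + V
(-16455 + (13 - 51)*L(0)) + j(-5*4*5, 58) = (-16455 + (13 - 51)*(⅕)) + (90 - 5*4*5 + 58) = (-16455 - 38*⅕) + (90 - 20*5 + 58) = (-16455 - 38/5) + (90 - 100 + 58) = -82313/5 + 48 = -82073/5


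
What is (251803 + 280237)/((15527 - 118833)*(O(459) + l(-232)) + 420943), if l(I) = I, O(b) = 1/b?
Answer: 244206360/11193958859 ≈ 0.021816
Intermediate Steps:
(251803 + 280237)/((15527 - 118833)*(O(459) + l(-232)) + 420943) = (251803 + 280237)/((15527 - 118833)*(1/459 - 232) + 420943) = 532040/(-103306*(1/459 - 232) + 420943) = 532040/(-103306*(-106487/459) + 420943) = 532040/(11000746022/459 + 420943) = 532040/(11193958859/459) = 532040*(459/11193958859) = 244206360/11193958859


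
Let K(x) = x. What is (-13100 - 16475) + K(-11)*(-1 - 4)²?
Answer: -29850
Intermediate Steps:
(-13100 - 16475) + K(-11)*(-1 - 4)² = (-13100 - 16475) - 11*(-1 - 4)² = -29575 - 11*(-5)² = -29575 - 11*25 = -29575 - 275 = -29850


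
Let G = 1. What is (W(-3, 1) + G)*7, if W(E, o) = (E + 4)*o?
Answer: 14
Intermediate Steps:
W(E, o) = o*(4 + E) (W(E, o) = (4 + E)*o = o*(4 + E))
(W(-3, 1) + G)*7 = (1*(4 - 3) + 1)*7 = (1*1 + 1)*7 = (1 + 1)*7 = 2*7 = 14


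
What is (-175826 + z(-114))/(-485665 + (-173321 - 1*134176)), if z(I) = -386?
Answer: 88106/396581 ≈ 0.22216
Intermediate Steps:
(-175826 + z(-114))/(-485665 + (-173321 - 1*134176)) = (-175826 - 386)/(-485665 + (-173321 - 1*134176)) = -176212/(-485665 + (-173321 - 134176)) = -176212/(-485665 - 307497) = -176212/(-793162) = -176212*(-1/793162) = 88106/396581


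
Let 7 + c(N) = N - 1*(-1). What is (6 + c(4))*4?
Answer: 16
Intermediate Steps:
c(N) = -6 + N (c(N) = -7 + (N - 1*(-1)) = -7 + (N + 1) = -7 + (1 + N) = -6 + N)
(6 + c(4))*4 = (6 + (-6 + 4))*4 = (6 - 2)*4 = 4*4 = 16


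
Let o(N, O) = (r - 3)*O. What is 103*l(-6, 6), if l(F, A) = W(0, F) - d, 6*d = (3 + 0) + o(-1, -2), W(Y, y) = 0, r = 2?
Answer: -515/6 ≈ -85.833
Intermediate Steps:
o(N, O) = -O (o(N, O) = (2 - 3)*O = -O)
d = ⅚ (d = ((3 + 0) - 1*(-2))/6 = (3 + 2)/6 = (⅙)*5 = ⅚ ≈ 0.83333)
l(F, A) = -⅚ (l(F, A) = 0 - 1*⅚ = 0 - ⅚ = -⅚)
103*l(-6, 6) = 103*(-⅚) = -515/6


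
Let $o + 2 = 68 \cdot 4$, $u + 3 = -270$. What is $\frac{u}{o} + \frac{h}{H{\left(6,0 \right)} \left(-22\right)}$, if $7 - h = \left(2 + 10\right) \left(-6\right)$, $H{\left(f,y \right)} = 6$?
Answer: $- \frac{3187}{1980} \approx -1.6096$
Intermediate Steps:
$u = -273$ ($u = -3 - 270 = -273$)
$o = 270$ ($o = -2 + 68 \cdot 4 = -2 + 272 = 270$)
$h = 79$ ($h = 7 - \left(2 + 10\right) \left(-6\right) = 7 - 12 \left(-6\right) = 7 - -72 = 7 + 72 = 79$)
$\frac{u}{o} + \frac{h}{H{\left(6,0 \right)} \left(-22\right)} = - \frac{273}{270} + \frac{79}{6 \left(-22\right)} = \left(-273\right) \frac{1}{270} + \frac{79}{-132} = - \frac{91}{90} + 79 \left(- \frac{1}{132}\right) = - \frac{91}{90} - \frac{79}{132} = - \frac{3187}{1980}$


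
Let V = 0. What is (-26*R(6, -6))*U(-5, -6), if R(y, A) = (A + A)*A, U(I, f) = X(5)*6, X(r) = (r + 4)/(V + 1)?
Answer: -101088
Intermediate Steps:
X(r) = 4 + r (X(r) = (r + 4)/(0 + 1) = (4 + r)/1 = (4 + r)*1 = 4 + r)
U(I, f) = 54 (U(I, f) = (4 + 5)*6 = 9*6 = 54)
R(y, A) = 2*A² (R(y, A) = (2*A)*A = 2*A²)
(-26*R(6, -6))*U(-5, -6) = -52*(-6)²*54 = -52*36*54 = -26*72*54 = -1872*54 = -101088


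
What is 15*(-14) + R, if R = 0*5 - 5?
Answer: -215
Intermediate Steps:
R = -5 (R = 0 - 5 = -5)
15*(-14) + R = 15*(-14) - 5 = -210 - 5 = -215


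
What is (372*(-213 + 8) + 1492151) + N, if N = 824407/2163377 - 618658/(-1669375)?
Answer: 5113475333294671816/3611487479375 ≈ 1.4159e+6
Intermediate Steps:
N = 2714634923691/3611487479375 (N = 824407*(1/2163377) - 618658*(-1/1669375) = 824407/2163377 + 618658/1669375 = 2714634923691/3611487479375 ≈ 0.75167)
(372*(-213 + 8) + 1492151) + N = (372*(-213 + 8) + 1492151) + 2714634923691/3611487479375 = (372*(-205) + 1492151) + 2714634923691/3611487479375 = (-76260 + 1492151) + 2714634923691/3611487479375 = 1415891 + 2714634923691/3611487479375 = 5113475333294671816/3611487479375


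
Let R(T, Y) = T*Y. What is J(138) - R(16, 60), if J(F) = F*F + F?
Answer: 18222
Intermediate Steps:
J(F) = F + F² (J(F) = F² + F = F + F²)
J(138) - R(16, 60) = 138*(1 + 138) - 16*60 = 138*139 - 1*960 = 19182 - 960 = 18222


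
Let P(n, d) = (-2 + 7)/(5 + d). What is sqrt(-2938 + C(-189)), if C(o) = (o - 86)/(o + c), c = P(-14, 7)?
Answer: I*sqrt(15038526622)/2263 ≈ 54.19*I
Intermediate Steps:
P(n, d) = 5/(5 + d)
c = 5/12 (c = 5/(5 + 7) = 5/12 ≈ 0.41667)
C(o) = (-86 + o)/(5/12 + o) (C(o) = (o - 86)/(o + 5/12) = (-86 + o)/(5/12 + o))
sqrt(-2938 + C(-189)) = sqrt(-2938 + 12*(-86 - 189)/(5 + 12*(-189))) = sqrt(-2938 + 12*(-275)/(5 - 2268)) = sqrt(-2938 + 12*(-275)/(-2263)) = sqrt(-2938 + 12*(-1/2263)*(-275)) = sqrt(-2938 + 3300/2263) = sqrt(-6645394/2263) = I*sqrt(15038526622)/2263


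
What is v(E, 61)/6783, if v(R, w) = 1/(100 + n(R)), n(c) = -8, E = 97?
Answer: 1/624036 ≈ 1.6025e-6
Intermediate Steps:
v(R, w) = 1/92 (v(R, w) = 1/(100 - 8) = 1/92)
v(E, 61)/6783 = (1/92)/6783 = (1/92)*(1/6783) = 1/624036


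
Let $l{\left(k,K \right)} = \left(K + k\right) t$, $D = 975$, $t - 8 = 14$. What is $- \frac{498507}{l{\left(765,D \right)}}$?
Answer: $- \frac{166169}{12760} \approx -13.023$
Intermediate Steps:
$t = 22$ ($t = 8 + 14 = 22$)
$l{\left(k,K \right)} = 22 K + 22 k$ ($l{\left(k,K \right)} = \left(K + k\right) 22 = 22 K + 22 k$)
$- \frac{498507}{l{\left(765,D \right)}} = - \frac{498507}{22 \cdot 975 + 22 \cdot 765} = - \frac{498507}{21450 + 16830} = - \frac{498507}{38280} = \left(-498507\right) \frac{1}{38280} = - \frac{166169}{12760}$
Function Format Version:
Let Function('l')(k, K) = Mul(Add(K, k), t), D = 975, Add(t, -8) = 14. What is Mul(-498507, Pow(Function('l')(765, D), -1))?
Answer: Rational(-166169, 12760) ≈ -13.023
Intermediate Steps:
t = 22 (t = Add(8, 14) = 22)
Function('l')(k, K) = Add(Mul(22, K), Mul(22, k)) (Function('l')(k, K) = Mul(Add(K, k), 22) = Add(Mul(22, K), Mul(22, k)))
Mul(-498507, Pow(Function('l')(765, D), -1)) = Mul(-498507, Pow(Add(Mul(22, 975), Mul(22, 765)), -1)) = Mul(-498507, Pow(Add(21450, 16830), -1)) = Mul(-498507, Pow(38280, -1)) = Mul(-498507, Rational(1, 38280)) = Rational(-166169, 12760)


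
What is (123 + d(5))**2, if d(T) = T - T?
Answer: 15129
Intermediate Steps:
d(T) = 0
(123 + d(5))**2 = (123 + 0)**2 = 123**2 = 15129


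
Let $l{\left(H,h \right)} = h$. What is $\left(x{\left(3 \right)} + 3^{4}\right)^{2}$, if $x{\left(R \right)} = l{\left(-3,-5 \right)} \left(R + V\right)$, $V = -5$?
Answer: $8281$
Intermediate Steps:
$x{\left(R \right)} = 25 - 5 R$ ($x{\left(R \right)} = - 5 \left(R - 5\right) = - 5 \left(-5 + R\right) = 25 - 5 R$)
$\left(x{\left(3 \right)} + 3^{4}\right)^{2} = \left(\left(25 - 15\right) + 3^{4}\right)^{2} = \left(\left(25 - 15\right) + 81\right)^{2} = \left(10 + 81\right)^{2} = 91^{2} = 8281$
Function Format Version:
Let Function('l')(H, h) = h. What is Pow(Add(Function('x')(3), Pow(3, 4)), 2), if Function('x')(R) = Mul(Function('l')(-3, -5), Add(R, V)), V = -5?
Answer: 8281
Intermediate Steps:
Function('x')(R) = Add(25, Mul(-5, R)) (Function('x')(R) = Mul(-5, Add(R, -5)) = Mul(-5, Add(-5, R)) = Add(25, Mul(-5, R)))
Pow(Add(Function('x')(3), Pow(3, 4)), 2) = Pow(Add(Add(25, Mul(-5, 3)), Pow(3, 4)), 2) = Pow(Add(Add(25, -15), 81), 2) = Pow(Add(10, 81), 2) = Pow(91, 2) = 8281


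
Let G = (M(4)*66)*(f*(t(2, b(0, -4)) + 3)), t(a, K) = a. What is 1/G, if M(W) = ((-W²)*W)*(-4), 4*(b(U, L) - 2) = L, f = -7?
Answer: -1/591360 ≈ -1.6910e-6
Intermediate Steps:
b(U, L) = 2 + L/4
M(W) = 4*W³ (M(W) = -W³*(-4) = 4*W³)
G = -591360 (G = ((4*4³)*66)*(-7*(2 + 3)) = ((4*64)*66)*(-7*5) = (256*66)*(-35) = 16896*(-35) = -591360)
1/G = 1/(-591360) = -1/591360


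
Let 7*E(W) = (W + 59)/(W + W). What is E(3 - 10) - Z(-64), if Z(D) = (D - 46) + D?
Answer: 8500/49 ≈ 173.47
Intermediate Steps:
E(W) = (59 + W)/(14*W) (E(W) = ((W + 59)/(W + W))/7 = ((59 + W)/((2*W)))/7 = ((59 + W)*(1/(2*W)))/7 = ((59 + W)/(2*W))/7 = (59 + W)/(14*W))
Z(D) = -46 + 2*D (Z(D) = (-46 + D) + D = -46 + 2*D)
E(3 - 10) - Z(-64) = (59 + (3 - 10))/(14*(3 - 10)) - (-46 + 2*(-64)) = (1/14)*(59 - 7)/(-7) - (-46 - 128) = (1/14)*(-⅐)*52 - 1*(-174) = -26/49 + 174 = 8500/49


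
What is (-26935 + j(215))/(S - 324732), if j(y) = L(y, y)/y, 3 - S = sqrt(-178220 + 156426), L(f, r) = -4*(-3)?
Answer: 1880509860477/22671523225525 - 5791013*I*sqrt(21794)/22671523225525 ≈ 0.082946 - 3.7709e-5*I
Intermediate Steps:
L(f, r) = 12
S = 3 - I*sqrt(21794) (S = 3 - sqrt(-178220 + 156426) = 3 - sqrt(-21794) = 3 - I*sqrt(21794) ≈ 3.0 - 147.63*I)
j(y) = 12/y
(-26935 + j(215))/(S - 324732) = (-26935 + 12/215)/((3 - I*sqrt(21794)) - 324732) = (-26935 + 12*(1/215))/(-324729 - I*sqrt(21794)) = (-26935 + 12/215)/(-324729 - I*sqrt(21794)) = -5791013/(215*(-324729 - I*sqrt(21794)))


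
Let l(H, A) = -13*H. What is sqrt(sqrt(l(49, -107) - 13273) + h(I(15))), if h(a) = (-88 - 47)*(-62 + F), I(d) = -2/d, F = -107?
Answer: sqrt(22815 + I*sqrt(13910)) ≈ 151.05 + 0.3904*I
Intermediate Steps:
h(a) = 22815 (h(a) = (-88 - 47)*(-62 - 107) = -135*(-169) = 22815)
sqrt(sqrt(l(49, -107) - 13273) + h(I(15))) = sqrt(sqrt(-13*49 - 13273) + 22815) = sqrt(sqrt(-637 - 13273) + 22815) = sqrt(sqrt(-13910) + 22815) = sqrt(I*sqrt(13910) + 22815) = sqrt(22815 + I*sqrt(13910))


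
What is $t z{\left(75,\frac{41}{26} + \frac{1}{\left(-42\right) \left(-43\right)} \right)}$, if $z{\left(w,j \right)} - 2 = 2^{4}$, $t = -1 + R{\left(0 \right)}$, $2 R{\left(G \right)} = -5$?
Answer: $-63$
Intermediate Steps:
$R{\left(G \right)} = - \frac{5}{2}$ ($R{\left(G \right)} = \frac{1}{2} \left(-5\right) = - \frac{5}{2}$)
$t = - \frac{7}{2}$ ($t = -1 - \frac{5}{2} = - \frac{7}{2} \approx -3.5$)
$z{\left(w,j \right)} = 18$ ($z{\left(w,j \right)} = 2 + 2^{4} = 2 + 16 = 18$)
$t z{\left(75,\frac{41}{26} + \frac{1}{\left(-42\right) \left(-43\right)} \right)} = \left(- \frac{7}{2}\right) 18 = -63$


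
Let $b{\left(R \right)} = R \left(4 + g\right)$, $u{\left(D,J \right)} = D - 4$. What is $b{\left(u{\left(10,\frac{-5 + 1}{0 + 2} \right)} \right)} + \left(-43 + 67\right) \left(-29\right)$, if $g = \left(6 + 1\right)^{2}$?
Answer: $-378$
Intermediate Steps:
$g = 49$ ($g = 7^{2} = 49$)
$u{\left(D,J \right)} = -4 + D$ ($u{\left(D,J \right)} = D - 4 = -4 + D$)
$b{\left(R \right)} = 53 R$ ($b{\left(R \right)} = R \left(4 + 49\right) = R 53 = 53 R$)
$b{\left(u{\left(10,\frac{-5 + 1}{0 + 2} \right)} \right)} + \left(-43 + 67\right) \left(-29\right) = 53 \left(-4 + 10\right) + \left(-43 + 67\right) \left(-29\right) = 53 \cdot 6 + 24 \left(-29\right) = 318 - 696 = -378$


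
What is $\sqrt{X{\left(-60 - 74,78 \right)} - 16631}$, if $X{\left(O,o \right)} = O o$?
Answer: $i \sqrt{27083} \approx 164.57 i$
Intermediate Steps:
$\sqrt{X{\left(-60 - 74,78 \right)} - 16631} = \sqrt{\left(-60 - 74\right) 78 - 16631} = \sqrt{\left(-134\right) 78 - 16631} = \sqrt{-10452 - 16631} = \sqrt{-27083} = i \sqrt{27083}$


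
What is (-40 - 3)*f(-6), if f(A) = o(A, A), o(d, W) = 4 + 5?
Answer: -387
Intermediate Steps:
o(d, W) = 9
f(A) = 9
(-40 - 3)*f(-6) = (-40 - 3)*9 = -43*9 = -387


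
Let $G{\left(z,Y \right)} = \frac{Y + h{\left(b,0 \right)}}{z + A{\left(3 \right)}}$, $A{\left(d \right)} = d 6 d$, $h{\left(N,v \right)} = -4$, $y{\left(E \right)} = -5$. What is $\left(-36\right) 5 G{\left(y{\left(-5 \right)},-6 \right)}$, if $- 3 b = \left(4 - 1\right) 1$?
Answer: $\frac{1800}{49} \approx 36.735$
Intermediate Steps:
$b = -1$ ($b = - \frac{\left(4 - 1\right) 1}{3} = - \frac{3 \cdot 1}{3} = \left(- \frac{1}{3}\right) 3 = -1$)
$A{\left(d \right)} = 6 d^{2}$ ($A{\left(d \right)} = 6 d d = 6 d^{2}$)
$G{\left(z,Y \right)} = \frac{-4 + Y}{54 + z}$ ($G{\left(z,Y \right)} = \frac{Y - 4}{z + 6 \cdot 3^{2}} = \frac{-4 + Y}{z + 6 \cdot 9} = \frac{-4 + Y}{z + 54} = \frac{-4 + Y}{54 + z}$)
$\left(-36\right) 5 G{\left(y{\left(-5 \right)},-6 \right)} = \left(-36\right) 5 \frac{-4 - 6}{54 - 5} = - 180 \cdot \frac{1}{49} \left(-10\right) = \left(-180\right) \left(- \frac{10}{49}\right) = \frac{1800}{49}$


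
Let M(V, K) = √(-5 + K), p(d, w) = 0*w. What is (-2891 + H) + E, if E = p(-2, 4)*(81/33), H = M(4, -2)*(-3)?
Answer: -2891 - 3*I*√7 ≈ -2891.0 - 7.9373*I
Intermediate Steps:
p(d, w) = 0
H = -3*I*√7 (H = √(-5 - 2)*(-3) = √(-7)*(-3) = (I*√7)*(-3) = -3*I*√7 ≈ -7.9373*I)
E = 0 (E = 0*(81/33) = 0*(81*(1/33)) = 0*(27/11) = 0)
(-2891 + H) + E = (-2891 - 3*I*√7) + 0 = -2891 - 3*I*√7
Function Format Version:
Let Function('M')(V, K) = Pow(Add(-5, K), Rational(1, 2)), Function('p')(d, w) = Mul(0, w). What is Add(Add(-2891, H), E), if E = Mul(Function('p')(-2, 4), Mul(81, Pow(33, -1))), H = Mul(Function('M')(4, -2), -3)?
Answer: Add(-2891, Mul(-3, I, Pow(7, Rational(1, 2)))) ≈ Add(-2891.0, Mul(-7.9373, I))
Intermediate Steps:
Function('p')(d, w) = 0
H = Mul(-3, I, Pow(7, Rational(1, 2))) (H = Mul(Pow(Add(-5, -2), Rational(1, 2)), -3) = Mul(Pow(-7, Rational(1, 2)), -3) = Mul(Mul(I, Pow(7, Rational(1, 2))), -3) = Mul(-3, I, Pow(7, Rational(1, 2))) ≈ Mul(-7.9373, I))
E = 0 (E = Mul(0, Mul(81, Pow(33, -1))) = Mul(0, Mul(81, Rational(1, 33))) = Mul(0, Rational(27, 11)) = 0)
Add(Add(-2891, H), E) = Add(Add(-2891, Mul(-3, I, Pow(7, Rational(1, 2)))), 0) = Add(-2891, Mul(-3, I, Pow(7, Rational(1, 2))))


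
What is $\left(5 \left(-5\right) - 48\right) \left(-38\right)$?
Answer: $2774$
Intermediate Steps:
$\left(5 \left(-5\right) - 48\right) \left(-38\right) = \left(-25 - 48\right) \left(-38\right) = \left(-73\right) \left(-38\right) = 2774$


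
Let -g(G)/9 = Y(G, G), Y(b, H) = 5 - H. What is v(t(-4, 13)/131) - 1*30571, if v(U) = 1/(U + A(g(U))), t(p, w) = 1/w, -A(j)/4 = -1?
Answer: -208278520/6813 ≈ -30571.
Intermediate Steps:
g(G) = -45 + 9*G (g(G) = -9*(5 - G) = -45 + 9*G)
A(j) = 4 (A(j) = -4*(-1) = 4)
v(U) = 1/(4 + U) (v(U) = 1/(U + 4) = 1/(4 + U))
v(t(-4, 13)/131) - 1*30571 = 1/(4 + 1/(13*131)) - 1*30571 = 1/(4 + (1/13)*(1/131)) - 30571 = 1/(4 + 1/1703) - 30571 = 1/(6813/1703) - 30571 = 1703/6813 - 30571 = -208278520/6813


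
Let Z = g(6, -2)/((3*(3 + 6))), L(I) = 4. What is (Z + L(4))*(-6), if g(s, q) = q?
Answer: -212/9 ≈ -23.556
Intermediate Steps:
Z = -2/27 (Z = -2*1/(3*(3 + 6)) = -2/(3*9) = -2/27 ≈ -0.074074)
(Z + L(4))*(-6) = (-2/27 + 4)*(-6) = (106/27)*(-6) = -212/9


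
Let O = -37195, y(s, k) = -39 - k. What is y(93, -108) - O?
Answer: 37264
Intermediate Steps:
y(93, -108) - O = (-39 - 1*(-108)) - 1*(-37195) = (-39 + 108) + 37195 = 69 + 37195 = 37264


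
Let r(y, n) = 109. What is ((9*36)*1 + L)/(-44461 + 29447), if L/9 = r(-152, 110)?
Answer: -1305/15014 ≈ -0.086919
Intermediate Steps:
L = 981 (L = 9*109 = 981)
((9*36)*1 + L)/(-44461 + 29447) = ((9*36)*1 + 981)/(-44461 + 29447) = (324*1 + 981)/(-15014) = (324 + 981)*(-1/15014) = 1305*(-1/15014) = -1305/15014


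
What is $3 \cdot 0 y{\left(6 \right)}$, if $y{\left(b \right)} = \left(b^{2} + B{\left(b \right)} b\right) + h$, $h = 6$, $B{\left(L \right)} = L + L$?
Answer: $0$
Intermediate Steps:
$B{\left(L \right)} = 2 L$
$y{\left(b \right)} = 6 + 3 b^{2}$ ($y{\left(b \right)} = \left(b^{2} + 2 b b\right) + 6 = \left(b^{2} + 2 b^{2}\right) + 6 = 3 b^{2} + 6 = 6 + 3 b^{2}$)
$3 \cdot 0 y{\left(6 \right)} = 3 \cdot 0 \left(6 + 3 \cdot 6^{2}\right) = 0 \left(6 + 3 \cdot 36\right) = 0 \left(6 + 108\right) = 0 \cdot 114 = 0$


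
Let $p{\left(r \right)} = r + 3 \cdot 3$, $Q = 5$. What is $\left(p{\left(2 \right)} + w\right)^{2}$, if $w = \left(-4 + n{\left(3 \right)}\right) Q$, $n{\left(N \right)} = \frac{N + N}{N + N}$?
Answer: $16$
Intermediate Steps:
$n{\left(N \right)} = 1$ ($n{\left(N \right)} = \frac{2 N}{2 N} = 2 N \frac{1}{2 N} = 1$)
$p{\left(r \right)} = 9 + r$ ($p{\left(r \right)} = r + 9 = 9 + r$)
$w = -15$ ($w = \left(-4 + 1\right) 5 = \left(-3\right) 5 = -15$)
$\left(p{\left(2 \right)} + w\right)^{2} = \left(\left(9 + 2\right) - 15\right)^{2} = \left(11 - 15\right)^{2} = \left(-4\right)^{2} = 16$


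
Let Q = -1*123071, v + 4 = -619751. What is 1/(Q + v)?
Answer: -1/742826 ≈ -1.3462e-6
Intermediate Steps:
v = -619755 (v = -4 - 619751 = -619755)
Q = -123071
1/(Q + v) = 1/(-123071 - 619755) = 1/(-742826) = -1/742826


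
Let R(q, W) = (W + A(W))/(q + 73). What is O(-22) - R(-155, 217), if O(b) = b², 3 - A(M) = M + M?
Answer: 19737/41 ≈ 481.39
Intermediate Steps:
A(M) = 3 - 2*M (A(M) = 3 - (M + M) = 3 - 2*M)
R(q, W) = (3 - W)/(73 + q) (R(q, W) = (W + (3 - 2*W))/(q + 73) = (3 - W)/(73 + q))
O(-22) - R(-155, 217) = (-22)² - (3 - 1*217)/(73 - 155) = 484 - (3 - 217)/(-82) = 484 - (-1)*(-214)/82 = 484 - 1*107/41 = 484 - 107/41 = 19737/41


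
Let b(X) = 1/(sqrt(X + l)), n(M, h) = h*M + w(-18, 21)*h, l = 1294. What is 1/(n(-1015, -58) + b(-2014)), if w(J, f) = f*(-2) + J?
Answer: 44892000/2799016200001 + 12*I*sqrt(5)/2799016200001 ≈ 1.6038e-5 + 9.5865e-12*I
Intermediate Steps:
w(J, f) = J - 2*f (w(J, f) = -2*f + J = J - 2*f)
n(M, h) = -60*h + M*h (n(M, h) = h*M + (-18 - 2*21)*h = M*h + (-18 - 42)*h = M*h - 60*h = -60*h + M*h)
b(X) = 1/sqrt(1294 + X) (b(X) = 1/(sqrt(X + 1294)) = 1/(sqrt(1294 + X)) = 1/sqrt(1294 + X))
1/(n(-1015, -58) + b(-2014)) = 1/(-58*(-60 - 1015) + 1/sqrt(1294 - 2014)) = 1/(-58*(-1075) + 1/sqrt(-720)) = 1/(62350 - I*sqrt(5)/60)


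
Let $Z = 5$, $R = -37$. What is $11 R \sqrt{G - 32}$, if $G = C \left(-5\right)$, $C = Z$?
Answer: $- 407 i \sqrt{57} \approx - 3072.8 i$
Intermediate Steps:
$C = 5$
$G = -25$ ($G = 5 \left(-5\right) = -25$)
$11 R \sqrt{G - 32} = 11 \left(-37\right) \sqrt{-25 - 32} = - 407 \sqrt{-57} = - 407 i \sqrt{57}$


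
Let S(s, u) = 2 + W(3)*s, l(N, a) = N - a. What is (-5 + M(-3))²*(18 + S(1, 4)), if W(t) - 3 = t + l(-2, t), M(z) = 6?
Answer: 21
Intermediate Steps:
W(t) = 1 (W(t) = 3 + (t + (-2 - t)) = 3 - 2 = 1)
S(s, u) = 2 + s (S(s, u) = 2 + 1*s = 2 + s)
(-5 + M(-3))²*(18 + S(1, 4)) = (-5 + 6)²*(18 + (2 + 1)) = 1²*(18 + 3) = 1*21 = 21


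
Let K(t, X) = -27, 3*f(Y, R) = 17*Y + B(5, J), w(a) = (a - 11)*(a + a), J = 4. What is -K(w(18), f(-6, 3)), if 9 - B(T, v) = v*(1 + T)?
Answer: 27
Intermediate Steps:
w(a) = 2*a*(-11 + a) (w(a) = (-11 + a)*(2*a) = 2*a*(-11 + a))
B(T, v) = 9 - v*(1 + T)
f(Y, R) = -5 + 17*Y/3 (f(Y, R) = (17*Y + (9 - 1*4 - 1*5*4))/3 = (17*Y + (9 - 4 - 20))/3 = (17*Y - 15)/3 = (-15 + 17*Y)/3 = -5 + 17*Y/3)
-K(w(18), f(-6, 3)) = -1*(-27) = 27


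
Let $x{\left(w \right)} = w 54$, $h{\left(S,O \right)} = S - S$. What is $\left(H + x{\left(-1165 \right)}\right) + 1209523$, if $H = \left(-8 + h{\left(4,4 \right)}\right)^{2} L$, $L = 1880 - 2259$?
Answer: $1122357$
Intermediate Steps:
$L = -379$
$h{\left(S,O \right)} = 0$
$x{\left(w \right)} = 54 w$
$H = -24256$ ($H = \left(-8 + 0\right)^{2} \left(-379\right) = \left(-8\right)^{2} \left(-379\right) = 64 \left(-379\right) = -24256$)
$\left(H + x{\left(-1165 \right)}\right) + 1209523 = \left(-24256 + 54 \left(-1165\right)\right) + 1209523 = \left(-24256 - 62910\right) + 1209523 = -87166 + 1209523 = 1122357$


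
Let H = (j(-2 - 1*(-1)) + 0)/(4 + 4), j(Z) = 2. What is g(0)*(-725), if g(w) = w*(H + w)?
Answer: 0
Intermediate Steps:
H = ¼ (H = (2 + 0)/(4 + 4) = 2/8 = 2*(⅛) = ¼ ≈ 0.25000)
g(w) = w*(¼ + w)
g(0)*(-725) = (0*(¼ + 0))*(-725) = (0*(¼))*(-725) = 0*(-725) = 0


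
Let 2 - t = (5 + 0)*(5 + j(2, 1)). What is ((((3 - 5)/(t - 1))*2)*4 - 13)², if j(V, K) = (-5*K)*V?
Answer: 31329/169 ≈ 185.38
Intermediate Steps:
j(V, K) = -5*K*V
t = 27 (t = 2 - (5 + 0)*(5 - 5*1*2) = 2 - 5*(5 - 10) = 2 - 5*(-5) = 2 - 1*(-25) = 2 + 25 = 27)
((((3 - 5)/(t - 1))*2)*4 - 13)² = ((((3 - 5)/(27 - 1))*2)*4 - 13)² = ((-2/26*2)*4 - 13)² = ((-2*1/26*2)*4 - 13)² = (-1/13*2*4 - 13)² = (-2/13*4 - 13)² = (-8/13 - 13)² = (-177/13)² = 31329/169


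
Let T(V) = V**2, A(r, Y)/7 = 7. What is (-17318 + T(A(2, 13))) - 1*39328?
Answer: -54245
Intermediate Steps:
A(r, Y) = 49 (A(r, Y) = 7*7 = 49)
(-17318 + T(A(2, 13))) - 1*39328 = (-17318 + 49**2) - 1*39328 = (-17318 + 2401) - 39328 = -14917 - 39328 = -54245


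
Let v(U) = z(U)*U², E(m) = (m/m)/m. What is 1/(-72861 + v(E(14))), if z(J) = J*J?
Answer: -38416/2799028175 ≈ -1.3725e-5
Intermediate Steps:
z(J) = J²
E(m) = 1/m
v(U) = U⁴ (v(U) = U²*U² = U⁴)
1/(-72861 + v(E(14))) = 1/(-72861 + (1/14)⁴) = 1/(-72861 + 1/38416) = 1/(-2799028175/38416) = -38416/2799028175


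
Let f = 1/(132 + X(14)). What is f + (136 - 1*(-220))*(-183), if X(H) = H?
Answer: -9511607/146 ≈ -65148.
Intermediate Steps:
f = 1/146 (f = 1/(132 + 14) = 1/146 ≈ 0.0068493)
f + (136 - 1*(-220))*(-183) = 1/146 + (136 - 1*(-220))*(-183) = 1/146 + (136 + 220)*(-183) = 1/146 + 356*(-183) = 1/146 - 65148 = -9511607/146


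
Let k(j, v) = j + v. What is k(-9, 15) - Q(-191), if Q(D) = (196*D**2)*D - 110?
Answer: 1365702832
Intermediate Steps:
Q(D) = -110 + 196*D**3 (Q(D) = 196*D**3 - 110 = -110 + 196*D**3)
k(-9, 15) - Q(-191) = (-9 + 15) - (-110 + 196*(-191)**3) = 6 - (-110 + 196*(-6967871)) = 6 - (-110 - 1365702716) = 6 - 1*(-1365702826) = 6 + 1365702826 = 1365702832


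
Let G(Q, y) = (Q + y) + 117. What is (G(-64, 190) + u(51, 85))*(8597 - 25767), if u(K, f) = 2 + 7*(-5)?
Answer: -3605700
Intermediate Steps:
u(K, f) = -33 (u(K, f) = 2 - 35 = -33)
G(Q, y) = 117 + Q + y
(G(-64, 190) + u(51, 85))*(8597 - 25767) = ((117 - 64 + 190) - 33)*(8597 - 25767) = (243 - 33)*(-17170) = 210*(-17170) = -3605700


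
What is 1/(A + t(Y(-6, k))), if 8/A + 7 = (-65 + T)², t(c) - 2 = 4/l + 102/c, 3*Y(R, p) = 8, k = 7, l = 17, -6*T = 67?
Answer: 14184596/574287125 ≈ 0.024699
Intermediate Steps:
T = -67/6 (T = -⅙*67 = -67/6 ≈ -11.167)
Y(R, p) = 8/3 (Y(R, p) = (⅓)*8 = 8/3)
t(c) = 38/17 + 102/c (t(c) = 2 + (4/17 + 102/c) = 38/17 + 102/c)
A = 288/208597 (A = 8/(-7 + (-65 - 67/6)²) = 8/(-7 + (-457/6)²) = 8/(-7 + 208849/36) = 8/(208597/36) = 8*(36/208597) = 288/208597 ≈ 0.0013807)
1/(A + t(Y(-6, k))) = 1/(288/208597 + (38/17 + 102/(8/3))) = 1/(288/208597 + (38/17 + 102*(3/8))) = 1/(288/208597 + (38/17 + 153/4)) = 1/(288/208597 + 2753/68) = 1/(574287125/14184596) = 14184596/574287125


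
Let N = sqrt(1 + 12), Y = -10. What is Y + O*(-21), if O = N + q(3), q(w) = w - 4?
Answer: 11 - 21*sqrt(13) ≈ -64.717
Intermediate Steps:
q(w) = -4 + w
N = sqrt(13) ≈ 3.6056
O = -1 + sqrt(13) (O = sqrt(13) + (-4 + 3) = sqrt(13) - 1 = -1 + sqrt(13) ≈ 2.6056)
Y + O*(-21) = -10 + (-1 + sqrt(13))*(-21) = -10 + (21 - 21*sqrt(13)) = 11 - 21*sqrt(13)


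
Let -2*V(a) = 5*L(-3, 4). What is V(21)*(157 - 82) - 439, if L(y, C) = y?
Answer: 247/2 ≈ 123.50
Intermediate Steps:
V(a) = 15/2 (V(a) = -5*(-3)/2 = -½*(-15) = 15/2)
V(21)*(157 - 82) - 439 = 15*(157 - 82)/2 - 439 = (15/2)*75 - 439 = 1125/2 - 439 = 247/2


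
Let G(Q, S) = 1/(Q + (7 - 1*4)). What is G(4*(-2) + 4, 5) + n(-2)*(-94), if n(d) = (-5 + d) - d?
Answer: 469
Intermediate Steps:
G(Q, S) = 1/(3 + Q) (G(Q, S) = 1/(Q + (7 - 4)) = 1/(Q + 3) = 1/(3 + Q))
n(d) = -5
G(4*(-2) + 4, 5) + n(-2)*(-94) = 1/(3 + (4*(-2) + 4)) - 5*(-94) = 1/(3 + (-8 + 4)) + 470 = 1/(3 - 4) + 470 = 1/(-1) + 470 = -1 + 470 = 469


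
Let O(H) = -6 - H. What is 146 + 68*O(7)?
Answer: -738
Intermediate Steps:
146 + 68*O(7) = 146 + 68*(-6 - 1*7) = 146 + 68*(-6 - 7) = 146 + 68*(-13) = 146 - 884 = -738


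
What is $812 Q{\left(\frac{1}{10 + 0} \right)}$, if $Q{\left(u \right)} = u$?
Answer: $\frac{406}{5} \approx 81.2$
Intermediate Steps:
$812 Q{\left(\frac{1}{10 + 0} \right)} = \frac{812}{10 + 0} = \frac{812}{10} = 812 \cdot \frac{1}{10} = \frac{406}{5}$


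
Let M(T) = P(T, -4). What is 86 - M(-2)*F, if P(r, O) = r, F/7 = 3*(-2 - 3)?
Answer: -124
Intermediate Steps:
F = -105 (F = 7*(3*(-2 - 3)) = 7*(3*(-5)) = 7*(-15) = -105)
M(T) = T
86 - M(-2)*F = 86 - (-2)*(-105) = 86 - 1*210 = 86 - 210 = -124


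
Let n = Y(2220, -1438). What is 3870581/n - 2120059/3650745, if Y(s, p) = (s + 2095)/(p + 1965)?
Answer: 1489353316530946/3150592935 ≈ 4.7272e+5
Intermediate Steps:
Y(s, p) = (2095 + s)/(1965 + p)
n = 4315/527 (n = (2095 + 2220)/(1965 - 1438) = 4315/527 ≈ 8.1879)
3870581/n - 2120059/3650745 = 3870581/(4315/527) - 2120059/3650745 = 3870581*(527/4315) - 2120059*1/3650745 = 2039796187/4315 - 2120059/3650745 = 1489353316530946/3150592935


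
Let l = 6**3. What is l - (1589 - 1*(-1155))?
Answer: -2528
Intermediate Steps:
l = 216
l - (1589 - 1*(-1155)) = 216 - (1589 - 1*(-1155)) = 216 - (1589 + 1155) = 216 - 1*2744 = 216 - 2744 = -2528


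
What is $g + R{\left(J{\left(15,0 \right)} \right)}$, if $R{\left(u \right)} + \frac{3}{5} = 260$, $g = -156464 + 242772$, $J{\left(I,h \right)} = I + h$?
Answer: $\frac{432837}{5} \approx 86567.0$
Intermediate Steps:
$g = 86308$
$R{\left(u \right)} = \frac{1297}{5}$ ($R{\left(u \right)} = - \frac{3}{5} + 260 = \frac{1297}{5}$)
$g + R{\left(J{\left(15,0 \right)} \right)} = 86308 + \frac{1297}{5} = \frac{432837}{5}$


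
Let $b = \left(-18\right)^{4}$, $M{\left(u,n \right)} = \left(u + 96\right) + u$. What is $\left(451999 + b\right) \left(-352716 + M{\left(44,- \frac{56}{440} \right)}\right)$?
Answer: $-196351510700$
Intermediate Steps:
$M{\left(u,n \right)} = 96 + 2 u$ ($M{\left(u,n \right)} = \left(96 + u\right) + u = 96 + 2 u$)
$b = 104976$
$\left(451999 + b\right) \left(-352716 + M{\left(44,- \frac{56}{440} \right)}\right) = \left(451999 + 104976\right) \left(-352716 + \left(96 + 2 \cdot 44\right)\right) = 556975 \left(-352716 + \left(96 + 88\right)\right) = 556975 \left(-352716 + 184\right) = 556975 \left(-352532\right) = -196351510700$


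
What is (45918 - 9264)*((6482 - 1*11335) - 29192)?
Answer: -1247885430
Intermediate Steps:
(45918 - 9264)*((6482 - 1*11335) - 29192) = 36654*((6482 - 11335) - 29192) = 36654*(-4853 - 29192) = 36654*(-34045) = -1247885430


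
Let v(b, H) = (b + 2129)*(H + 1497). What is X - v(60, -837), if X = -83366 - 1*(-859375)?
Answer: -668731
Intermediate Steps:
v(b, H) = (1497 + H)*(2129 + b) (v(b, H) = (2129 + b)*(1497 + H) = (1497 + H)*(2129 + b))
X = 776009 (X = -83366 + 859375 = 776009)
X - v(60, -837) = 776009 - (3187113 + 1497*60 + 2129*(-837) - 837*60) = 776009 - (3187113 + 89820 - 1781973 - 50220) = 776009 - 1*1444740 = 776009 - 1444740 = -668731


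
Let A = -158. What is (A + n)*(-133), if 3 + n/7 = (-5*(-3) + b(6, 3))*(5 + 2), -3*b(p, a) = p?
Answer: -60914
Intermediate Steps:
b(p, a) = -p/3
n = 616 (n = -21 + 7*((-5*(-3) - ⅓*6)*(5 + 2)) = -21 + 7*((15 - 2)*7) = -21 + 7*(13*7) = -21 + 7*91 = -21 + 637 = 616)
(A + n)*(-133) = (-158 + 616)*(-133) = 458*(-133) = -60914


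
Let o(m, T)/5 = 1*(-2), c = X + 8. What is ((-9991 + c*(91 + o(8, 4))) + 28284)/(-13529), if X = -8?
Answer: -18293/13529 ≈ -1.3521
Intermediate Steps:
c = 0 (c = -8 + 8 = 0)
o(m, T) = -10 (o(m, T) = 5*(1*(-2)) = 5*(-2) = -10)
((-9991 + c*(91 + o(8, 4))) + 28284)/(-13529) = ((-9991 + 0*(91 - 10)) + 28284)/(-13529) = ((-9991 + 0*81) + 28284)*(-1/13529) = ((-9991 + 0) + 28284)*(-1/13529) = (-9991 + 28284)*(-1/13529) = 18293*(-1/13529) = -18293/13529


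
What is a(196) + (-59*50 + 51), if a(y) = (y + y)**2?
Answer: 150765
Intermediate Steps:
a(y) = 4*y**2 (a(y) = (2*y)**2 = 4*y**2)
a(196) + (-59*50 + 51) = 4*196**2 + (-59*50 + 51) = 4*38416 + (-2950 + 51) = 153664 - 2899 = 150765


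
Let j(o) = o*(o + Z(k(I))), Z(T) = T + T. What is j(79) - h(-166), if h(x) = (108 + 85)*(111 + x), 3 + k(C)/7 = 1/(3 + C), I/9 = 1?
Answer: 81781/6 ≈ 13630.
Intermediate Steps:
I = 9 (I = 9*1 = 9)
k(C) = -21 + 7/(3 + C)
Z(T) = 2*T
h(x) = 21423 + 193*x (h(x) = 193*(111 + x) = 21423 + 193*x)
j(o) = o*(-245/6 + o) (j(o) = o*(o + 2*(7*(-8 - 3*9)/(3 + 9))) = o*(o + 2*(7*(-8 - 27)/12)) = o*(o + 2*(7*(1/12)*(-35))) = o*(o + 2*(-245/12)) = o*(o - 245/6) = o*(-245/6 + o))
j(79) - h(-166) = (⅙)*79*(-245 + 6*79) - (21423 + 193*(-166)) = (⅙)*79*(-245 + 474) - (21423 - 32038) = (⅙)*79*229 - 1*(-10615) = 18091/6 + 10615 = 81781/6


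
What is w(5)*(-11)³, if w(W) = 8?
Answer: -10648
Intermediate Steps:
w(5)*(-11)³ = 8*(-11)³ = 8*(-1331) = -10648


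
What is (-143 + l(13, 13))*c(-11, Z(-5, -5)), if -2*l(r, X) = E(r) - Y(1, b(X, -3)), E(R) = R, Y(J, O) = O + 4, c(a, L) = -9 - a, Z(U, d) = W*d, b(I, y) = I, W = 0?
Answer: -282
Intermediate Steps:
Z(U, d) = 0 (Z(U, d) = 0*d = 0)
Y(J, O) = 4 + O
l(r, X) = 2 + X/2 - r/2 (l(r, X) = -(r - (4 + X))/2 = -(r + (-4 - X))/2 = -(-4 + r - X)/2 = 2 + X/2 - r/2)
(-143 + l(13, 13))*c(-11, Z(-5, -5)) = (-143 + (2 + (½)*13 - ½*13))*(-9 - 1*(-11)) = (-143 + (2 + 13/2 - 13/2))*(-9 + 11) = (-143 + 2)*2 = -141*2 = -282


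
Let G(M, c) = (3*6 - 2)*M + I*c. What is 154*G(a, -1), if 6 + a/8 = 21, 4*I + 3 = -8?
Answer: 592207/2 ≈ 2.9610e+5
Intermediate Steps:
I = -11/4 (I = -¾ + (¼)*(-8) = -¾ - 2 = -11/4 ≈ -2.7500)
a = 120 (a = -48 + 8*21 = -48 + 168 = 120)
G(M, c) = 16*M - 11*c/4 (G(M, c) = (3*6 - 2)*M - 11*c/4 = (18 - 2)*M - 11*c/4 = 16*M - 11*c/4)
154*G(a, -1) = 154*(16*120 - 11/4*(-1)) = 154*(1920 + 11/4) = 154*(7691/4) = 592207/2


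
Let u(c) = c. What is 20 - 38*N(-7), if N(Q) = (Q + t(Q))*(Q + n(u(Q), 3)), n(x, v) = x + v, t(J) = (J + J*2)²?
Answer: 181432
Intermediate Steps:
t(J) = 9*J² (t(J) = (J + 2*J)² = (3*J)² = 9*J²)
n(x, v) = v + x
N(Q) = (3 + 2*Q)*(Q + 9*Q²) (N(Q) = (Q + 9*Q²)*(Q + (3 + Q)) = (Q + 9*Q²)*(3 + 2*Q) = (3 + 2*Q)*(Q + 9*Q²))
20 - 38*N(-7) = 20 - (-266)*(3 + 18*(-7)² + 29*(-7)) = 20 - (-266)*(3 + 18*49 - 203) = 20 - (-266)*(3 + 882 - 203) = 20 - (-266)*682 = 20 - 38*(-4774) = 20 + 181412 = 181432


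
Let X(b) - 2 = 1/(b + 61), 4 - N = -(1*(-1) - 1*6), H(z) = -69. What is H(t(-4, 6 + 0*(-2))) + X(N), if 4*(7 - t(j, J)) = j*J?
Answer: -3885/58 ≈ -66.983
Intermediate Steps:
t(j, J) = 7 - J*j/4 (t(j, J) = 7 - j*J/4 = 7 - J*j/4)
N = -3 (N = 4 - (-1)*(1*(-1) - 1*6) = 4 - (-1)*(-1 - 6) = 4 - (-1)*(-7) = 4 - 1*7 = 4 - 7 = -3)
X(b) = 2 + 1/(61 + b) (X(b) = 2 + 1/(b + 61) = 2 + 1/(61 + b))
H(t(-4, 6 + 0*(-2))) + X(N) = -69 + (123 + 2*(-3))/(61 - 3) = -69 + (123 - 6)/58 = -69 + (1/58)*117 = -69 + 117/58 = -3885/58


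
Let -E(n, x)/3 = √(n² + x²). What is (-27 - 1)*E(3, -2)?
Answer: 84*√13 ≈ 302.87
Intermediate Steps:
E(n, x) = -3*√(n² + x²)
(-27 - 1)*E(3, -2) = (-27 - 1)*(-3*√(3² + (-2)²)) = -(-84)*√(9 + 4) = -(-84)*√13 = 84*√13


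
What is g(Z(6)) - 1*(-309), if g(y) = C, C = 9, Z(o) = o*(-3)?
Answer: 318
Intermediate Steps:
Z(o) = -3*o
g(y) = 9
g(Z(6)) - 1*(-309) = 9 - 1*(-309) = 9 + 309 = 318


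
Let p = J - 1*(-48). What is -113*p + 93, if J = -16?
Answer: -3523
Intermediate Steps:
p = 32 (p = -16 - 1*(-48) = -16 + 48 = 32)
-113*p + 93 = -113*32 + 93 = -3616 + 93 = -3523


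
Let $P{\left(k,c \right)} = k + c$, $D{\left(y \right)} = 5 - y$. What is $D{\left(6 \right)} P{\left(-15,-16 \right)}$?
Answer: $31$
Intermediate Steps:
$P{\left(k,c \right)} = c + k$
$D{\left(6 \right)} P{\left(-15,-16 \right)} = \left(5 - 6\right) \left(-16 - 15\right) = \left(5 - 6\right) \left(-31\right) = \left(-1\right) \left(-31\right) = 31$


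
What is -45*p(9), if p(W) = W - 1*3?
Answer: -270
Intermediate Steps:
p(W) = -3 + W (p(W) = W - 3 = -3 + W)
-45*p(9) = -45*(-3 + 9) = -45*6 = -270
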